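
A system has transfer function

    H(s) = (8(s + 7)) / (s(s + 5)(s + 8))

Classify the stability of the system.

The poles can be read from the denominator factors: s = 0, -5, -8.
Since the simple pole(s) at s = 0 lie on the jω-axis with none in the right half-plane, the system is marginally stable.

marginally stable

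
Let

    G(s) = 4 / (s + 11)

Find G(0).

G(0) = 4/11 ≈ 0.3636

Set s = 0: G(0) = (4) / (11) = 4/11.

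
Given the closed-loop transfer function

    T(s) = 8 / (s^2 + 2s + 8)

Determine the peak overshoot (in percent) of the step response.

Comparing s^2 + 2s + 8 to s^2 + 2ζωₙs + ωₙ²: ωₙ = √8 ≈ 2.828 rad/s and ζ = 2/(2·√8) ≈ 0.3536.
%OS = 100·exp(−πζ/√(1−ζ²)) = 100·exp(−π·0.3536/√(1−0.3536²)) ≈ 30.5%.

%OS ≈ 30.5%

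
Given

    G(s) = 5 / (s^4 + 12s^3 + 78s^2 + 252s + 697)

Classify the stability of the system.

The denominator s^4 + 12s^3 + 78s^2 + 252s + 697 factors as (s^2 + 10s + 41)(s^2 + 2s + 17), giving poles at s = -5 ± 4j, -1 ± 4j.
Since all poles lie strictly in the left half-plane, the system is stable.

stable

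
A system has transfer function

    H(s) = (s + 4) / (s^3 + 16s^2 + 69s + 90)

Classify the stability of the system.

The denominator s^3 + 16s^2 + 69s + 90 factors as (s + 10)(s + 3)^2, giving poles at s = -10, -3, -3.
Since all poles lie strictly in the left half-plane, the system is stable.

stable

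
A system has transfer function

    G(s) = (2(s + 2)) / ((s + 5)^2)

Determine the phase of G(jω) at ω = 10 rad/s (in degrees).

At s = j10: numerator = 4 + j20, denominator = -75 + j100.
∠G = ∠num − ∠den = 78.690° − (126.87°) = -48.18°.

∠G(j10) ≈ -48.18°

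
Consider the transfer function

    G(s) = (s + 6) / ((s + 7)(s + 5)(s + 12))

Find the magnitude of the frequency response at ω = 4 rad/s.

|G(j4)| ≈ 0.01104

Substitute s = j4: numerator = 6 + j4, denominator = 36 + j652.
|G(j4)| = |6 + j4| / |36 + j652| = 7.2111 / 652.99 ≈ 0.01104.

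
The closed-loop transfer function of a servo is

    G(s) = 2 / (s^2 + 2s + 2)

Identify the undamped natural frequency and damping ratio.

Compare the denominator to the standard form s^2 + 2ζωₙs + ωₙ².
ωₙ² = 2, so ωₙ = √2 ≈ 1.414 rad/s.
2ζωₙ = 2, so ζ = 2/(2·√2) ≈ 0.7071.

ωₙ ≈ 1.414 rad/s, ζ ≈ 0.7071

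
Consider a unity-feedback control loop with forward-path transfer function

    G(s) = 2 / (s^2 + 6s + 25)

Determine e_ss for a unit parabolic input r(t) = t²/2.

G(s) has no poles at the origin.
This is a Type 0 system; Ka = lim_{s→0} s^2·G(s) = 0, so the steady-state error for a parabola input is infinite.

e_ss = ∞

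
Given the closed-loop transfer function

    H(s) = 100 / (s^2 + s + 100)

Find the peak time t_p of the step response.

Comparing s^2 + s + 100 to s^2 + 2ζωₙs + ωₙ²: ωₙ = 10 rad/s and ζ = 1/(2·10) = 0.05.
ζωₙ = 1/2 = 0.5, so ω_d = ωₙ√(1−ζ²) = √(ωₙ² − (ζωₙ)²) = √(100 − 0.5²) = √99.75 ≈ 9.987 rad/s.
t_p = π/ω_d = π/9.987 ≈ 0.3146 s.

t_p ≈ 0.3146 s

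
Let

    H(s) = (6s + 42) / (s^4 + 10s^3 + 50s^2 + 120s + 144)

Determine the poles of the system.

s = -2 ± 2j, -3 ± 3j

The poles are the roots of the denominator s^4 + 10s^3 + 50s^2 + 120s + 144 = 0.
No real roots exist; factor into two real quadratics: (s^2 + 4s + 8)(s^2 + 6s + 18) = 0.
Each quadratic gives a conjugate pair via the quadratic formula.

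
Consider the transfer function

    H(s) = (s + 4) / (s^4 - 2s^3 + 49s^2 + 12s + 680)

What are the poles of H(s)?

The poles are the roots of the denominator s^4 - 2s^3 + 49s^2 + 12s + 680 = 0.
No real roots exist; factor into two real quadratics: (s^2 - 4s + 40)(s^2 + 2s + 17) = 0.
Each quadratic gives a conjugate pair via the quadratic formula.

s = 2 + 6j, 2 - 6j, -1 + 4j, -1 - 4j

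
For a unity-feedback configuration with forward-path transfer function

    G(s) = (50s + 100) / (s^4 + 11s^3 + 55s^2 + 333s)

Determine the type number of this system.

Factor s from the denominator: s^4 + 11s^3 + 55s^2 + 333s = s·(s^3 + 11s^2 + 55s + 333).
There is 1 pole at the origin, so the system is Type 1.

Type 1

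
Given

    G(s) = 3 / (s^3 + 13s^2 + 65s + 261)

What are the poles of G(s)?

s = -2 + 5j, -2 - 5j, -9

The poles are the roots of the denominator s^3 + 13s^2 + 65s + 261 = 0.
Trying s = -9: the polynomial evaluates to 0, so (s + 9) is a factor.
Dividing out leaves s^2 + 4s + 29 = 0.
The quadratic formula then gives s = -2 ± 5j.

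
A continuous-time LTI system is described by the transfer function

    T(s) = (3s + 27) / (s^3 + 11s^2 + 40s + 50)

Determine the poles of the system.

The poles are the roots of the denominator s^3 + 11s^2 + 40s + 50 = 0.
Trying s = -5: the polynomial evaluates to 0, so (s + 5) is a factor.
Dividing out leaves s^2 + 6s + 10 = 0.
The quadratic formula then gives s = -3 ± 1j.

s = -3 + j, -3 - j, -5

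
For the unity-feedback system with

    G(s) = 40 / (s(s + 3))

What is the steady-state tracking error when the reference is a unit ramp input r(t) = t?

e_ss = 0.07500

G(s) has one pole at the origin.
This is a Type 1 system. Kv = lim_{s→0} s·G(s) = 40/3.
e_ss = 1/Kv = 1/(40/3) = 3/40 ≈ 0.07500.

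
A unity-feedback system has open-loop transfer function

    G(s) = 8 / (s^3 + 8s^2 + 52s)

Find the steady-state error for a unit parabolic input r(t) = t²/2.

e_ss = ∞

G(s) has one pole at the origin.
This is a Type 1 system; Ka = lim_{s→0} s^2·G(s) = 0, so the steady-state error for a parabola input is infinite.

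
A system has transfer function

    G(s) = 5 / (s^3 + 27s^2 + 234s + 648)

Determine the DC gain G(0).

G(0) = 5/648 ≈ 0.007716

Set s = 0: G(0) = (5) / (648) = 5/648.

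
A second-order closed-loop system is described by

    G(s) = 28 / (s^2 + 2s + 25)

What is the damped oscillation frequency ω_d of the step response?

Comparing s^2 + 2s + 25 to s^2 + 2ζωₙs + ωₙ²: ωₙ = 5 rad/s and ζ = 2/(2·5) = 0.2.
ζωₙ = 2/2 = 1, so ω_d = ωₙ√(1−ζ²) = √(ωₙ² − (ζωₙ)²) = √(25 − 1²) = √24 ≈ 4.899 rad/s.

ω_d ≈ 4.899 rad/s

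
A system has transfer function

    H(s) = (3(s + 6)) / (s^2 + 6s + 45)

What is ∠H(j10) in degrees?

∠H(j10) ≈ -73.47°

At s = j10: numerator = 18 + j30, denominator = -55 + j60.
∠H = ∠num − ∠den = 59.036° − (132.51°) = -73.47°.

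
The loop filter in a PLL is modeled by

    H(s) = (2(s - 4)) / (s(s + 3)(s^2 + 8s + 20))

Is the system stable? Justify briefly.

marginally stable

The poles can be read from the denominator factors: s = 0, -3, -4 ± 2j.
Since the simple pole(s) at s = 0 lie on the jω-axis with none in the right half-plane, the system is marginally stable.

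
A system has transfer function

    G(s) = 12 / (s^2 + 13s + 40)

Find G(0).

Set s = 0: G(0) = (12) / (40) = 3/10.

G(0) = 3/10 ≈ 0.3000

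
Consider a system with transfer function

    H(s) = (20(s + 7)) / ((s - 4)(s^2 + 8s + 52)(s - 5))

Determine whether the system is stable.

The poles can be read from the denominator factors: s = 4, -4 + 6j, -4 - 6j, 5.
Since the pole(s) at s = 4, 5 lie in the right half-plane, the system is unstable.

unstable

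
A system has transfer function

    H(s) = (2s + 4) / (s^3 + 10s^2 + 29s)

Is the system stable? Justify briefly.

The denominator s^3 + 10s^2 + 29s factors as s(s^2 + 10s + 29), giving poles at s = 0, -5 ± 2j.
Since the simple pole(s) at s = 0 lie on the jω-axis with none in the right half-plane, the system is marginally stable.

marginally stable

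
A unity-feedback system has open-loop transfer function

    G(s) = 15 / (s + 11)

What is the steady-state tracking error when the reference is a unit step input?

e_ss = 0.4231

G(s) has no poles at the origin.
This is a Type 0 system. Kp = lim_{s→0} G(s) = 15/11.
e_ss = 1/(1 + Kp) = 1/(1 + 15/11) = 11/26 ≈ 0.4231.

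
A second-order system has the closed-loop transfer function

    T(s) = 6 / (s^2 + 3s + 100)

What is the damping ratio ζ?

ζ = 0.15

Compare the denominator to the standard form s^2 + 2ζωₙs + ωₙ².
ωₙ² = 100, so ωₙ = 10 rad/s.
2ζωₙ = 3, so ζ = 3/(2·10) = 0.15.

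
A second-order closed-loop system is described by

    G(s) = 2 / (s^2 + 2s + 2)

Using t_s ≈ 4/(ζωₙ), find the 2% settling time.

Comparing s^2 + 2s + 2 to s^2 + 2ζωₙs + ωₙ²: ωₙ = √2 ≈ 1.414 rad/s and ζ = 2/(2·√2) ≈ 0.7071.
ζωₙ = 2/2 = 1, so t_s ≈ 4/(ζωₙ) = 4/1 = 4 s.

t_s ≈ 4 s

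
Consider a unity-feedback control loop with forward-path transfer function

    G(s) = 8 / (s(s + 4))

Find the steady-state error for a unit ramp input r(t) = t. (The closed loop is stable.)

e_ss = 0.5000

G(s) has one pole at the origin.
This is a Type 1 system. Kv = lim_{s→0} s·G(s) = 8/4 = 2.
e_ss = 1/Kv = 1/(2) = 1/2 ≈ 0.5000.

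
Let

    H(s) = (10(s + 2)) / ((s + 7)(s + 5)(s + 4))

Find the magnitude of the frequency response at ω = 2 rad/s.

Substitute s = j2: numerator = 20 + j20, denominator = 76 + j158.
|H(j2)| = |20 + j20| / |76 + j158| = 28.284 / 175.33 ≈ 0.1613.

|H(j2)| ≈ 0.1613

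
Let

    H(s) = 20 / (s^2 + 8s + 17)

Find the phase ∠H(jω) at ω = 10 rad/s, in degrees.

∠H(j10) ≈ -136.1°

At s = j10: numerator = 20, denominator = -83 + j80.
∠H = ∠num − ∠den = 0° − (136.05°) = -136.1°.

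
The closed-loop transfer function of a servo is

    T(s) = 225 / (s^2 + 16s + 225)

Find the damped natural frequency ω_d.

Comparing s^2 + 16s + 225 to s^2 + 2ζωₙs + ωₙ²: ωₙ = 15 rad/s and ζ = 16/(2·15) ≈ 0.5333.
ζωₙ = 16/2 = 8, so ω_d = ωₙ√(1−ζ²) = √(ωₙ² − (ζωₙ)²) = √(225 − 8²) = √161 ≈ 12.69 rad/s.

ω_d ≈ 12.69 rad/s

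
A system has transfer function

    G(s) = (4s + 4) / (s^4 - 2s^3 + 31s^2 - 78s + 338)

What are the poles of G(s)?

The poles are the roots of the denominator s^4 - 2s^3 + 31s^2 - 78s + 338 = 0.
No real roots exist; factor into two real quadratics: (s^2 - 4s + 13)(s^2 + 2s + 26) = 0.
Each quadratic gives a conjugate pair via the quadratic formula.

s = 2 + 3j, 2 - 3j, -1 + 5j, -1 - 5j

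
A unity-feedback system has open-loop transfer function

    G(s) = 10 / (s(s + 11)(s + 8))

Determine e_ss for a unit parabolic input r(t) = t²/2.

e_ss = ∞

G(s) has one pole at the origin.
This is a Type 1 system; Ka = lim_{s→0} s^2·G(s) = 0, so the steady-state error for a parabola input is infinite.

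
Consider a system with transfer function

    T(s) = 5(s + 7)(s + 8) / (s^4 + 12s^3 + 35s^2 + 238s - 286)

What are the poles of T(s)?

The poles are the roots of the denominator s^4 + 12s^3 + 35s^2 + 238s - 286 = 0.
Trying s = 1: the polynomial evaluates to 0, so (s - 1) is a factor.
Dividing out leaves s^3 + 13s^2 + 48s + 286 = 0.
This factors further as (s^2 + 2s + 26)(s + 11) = 0.

s = -1 + 5j, -1 - 5j, 1, -11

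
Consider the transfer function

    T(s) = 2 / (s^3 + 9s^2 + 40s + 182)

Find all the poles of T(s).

The poles are the roots of the denominator s^3 + 9s^2 + 40s + 182 = 0.
Trying s = -7: the polynomial evaluates to 0, so (s + 7) is a factor.
Dividing out leaves s^2 + 2s + 26 = 0.
The quadratic formula then gives s = -1 ± 5j.

s = -1 ± 5j, -7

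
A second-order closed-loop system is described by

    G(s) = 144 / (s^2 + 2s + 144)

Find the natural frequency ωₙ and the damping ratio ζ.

Compare the denominator to the standard form s^2 + 2ζωₙs + ωₙ².
ωₙ² = 144, so ωₙ = 12 rad/s.
2ζωₙ = 2, so ζ = 2/(2·12) ≈ 0.08333.
With ζ = 0.08333 the response is underdamped.

ωₙ = 12 rad/s, ζ ≈ 0.08333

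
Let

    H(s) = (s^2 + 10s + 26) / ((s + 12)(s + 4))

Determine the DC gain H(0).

At s = 0 each factor (s + a) contributes a and each (s^2 + bs + c) contributes c.
H(0) = 1·(26) / ((12) · (4)) = 26/48 = 13/24.

H(0) = 13/24 ≈ 0.5417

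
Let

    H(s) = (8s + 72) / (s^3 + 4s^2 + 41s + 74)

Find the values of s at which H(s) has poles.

s = -1 ± 6j, -2

The poles are the roots of the denominator s^3 + 4s^2 + 41s + 74 = 0.
Trying s = -2: the polynomial evaluates to 0, so (s + 2) is a factor.
Dividing out leaves s^2 + 2s + 37 = 0.
The quadratic formula then gives s = -1 ± 6j.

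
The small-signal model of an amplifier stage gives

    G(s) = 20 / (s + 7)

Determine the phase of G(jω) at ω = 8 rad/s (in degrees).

∠G(j8) ≈ -48.81°

At s = j8: numerator = 20, denominator = 7 + j8.
∠G = ∠num − ∠den = 0° − (48.814°) = -48.81°.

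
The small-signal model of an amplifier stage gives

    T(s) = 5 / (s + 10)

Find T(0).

T(0) = 1/2 ≈ 0.5000

At s = 0 each factor (s + a) contributes a and each (s^2 + bs + c) contributes c.
T(0) = 5·1 / ((10)) = 5/10 = 1/2.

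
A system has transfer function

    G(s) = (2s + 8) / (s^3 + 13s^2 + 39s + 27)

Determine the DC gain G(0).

Set s = 0: G(0) = (8) / (27) = 8/27.

G(0) = 8/27 ≈ 0.2963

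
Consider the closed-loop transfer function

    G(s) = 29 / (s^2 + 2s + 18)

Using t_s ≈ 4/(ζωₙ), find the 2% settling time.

Comparing s^2 + 2s + 18 to s^2 + 2ζωₙs + ωₙ²: ωₙ = √18 ≈ 4.243 rad/s and ζ = 2/(2·√18) ≈ 0.2357.
ζωₙ = 2/2 = 1, so t_s ≈ 4/(ζωₙ) = 4/1 = 4 s.

t_s ≈ 4 s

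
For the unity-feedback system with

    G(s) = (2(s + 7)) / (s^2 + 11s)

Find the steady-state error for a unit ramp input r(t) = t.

e_ss = 0.7857

G(s) has one pole at the origin.
This is a Type 1 system. Kv = lim_{s→0} s·G(s) = 14/11.
e_ss = 1/Kv = 1/(14/11) = 11/14 ≈ 0.7857.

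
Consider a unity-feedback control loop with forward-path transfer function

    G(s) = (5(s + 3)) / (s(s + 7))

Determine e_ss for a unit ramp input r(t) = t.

e_ss = 0.4667

G(s) has one pole at the origin.
This is a Type 1 system. Kv = lim_{s→0} s·G(s) = 15/7.
e_ss = 1/Kv = 1/(15/7) = 7/15 ≈ 0.4667.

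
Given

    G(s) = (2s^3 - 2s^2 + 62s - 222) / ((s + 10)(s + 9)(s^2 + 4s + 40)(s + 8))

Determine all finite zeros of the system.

s = -1 ± 6j, 3

Set the numerator to zero: 2s^3 - 2s^2 + 62s - 222 = 0, i.e. 2·(s^3 - s^2 + 31s - 111) = 0.
Factoring: (s^2 + 2s + 37)(s - 3) = 0.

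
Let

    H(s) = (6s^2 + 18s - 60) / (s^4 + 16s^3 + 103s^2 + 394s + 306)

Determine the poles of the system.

s = -1, -3 ± 5j, -9

The poles are the roots of the denominator s^4 + 16s^3 + 103s^2 + 394s + 306 = 0.
Trying s = -1: the polynomial evaluates to 0, so (s + 1) is a factor.
Dividing out leaves s^3 + 15s^2 + 88s + 306 = 0.
This factors further as (s^2 + 6s + 34)(s + 9) = 0.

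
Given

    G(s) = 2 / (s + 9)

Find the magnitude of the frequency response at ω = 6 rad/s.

Substitute s = j6: numerator = 2, denominator = 9 + j6.
|G(j6)| = |2| / |9 + j6| = 2 / 10.817 ≈ 0.1849.

|G(j6)| ≈ 0.1849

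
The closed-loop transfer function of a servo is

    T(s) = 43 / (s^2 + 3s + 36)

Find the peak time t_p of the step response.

t_p ≈ 0.5408 s

Comparing s^2 + 3s + 36 to s^2 + 2ζωₙs + ωₙ²: ωₙ = 6 rad/s and ζ = 3/(2·6) = 0.25.
ζωₙ = 3/2 = 1.5, so ω_d = ωₙ√(1−ζ²) = √(ωₙ² − (ζωₙ)²) = √(36 − 1.5²) = √33.75 ≈ 5.809 rad/s.
t_p = π/ω_d = π/5.809 ≈ 0.5408 s.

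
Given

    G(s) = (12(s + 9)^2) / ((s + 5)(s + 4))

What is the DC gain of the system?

G(0) = 243/5 ≈ 48.60

At s = 0 each factor (s + a) contributes a and each (s^2 + bs + c) contributes c.
G(0) = 12·(9) · (9) / ((5) · (4)) = 972/20 = 243/5.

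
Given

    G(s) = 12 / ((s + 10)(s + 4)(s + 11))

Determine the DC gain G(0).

G(0) = 3/110 ≈ 0.02727

Set s = 0: G(0) = (12) / (440) = 3/110.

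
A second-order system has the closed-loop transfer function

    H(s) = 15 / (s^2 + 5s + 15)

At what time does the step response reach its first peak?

Comparing s^2 + 5s + 15 to s^2 + 2ζωₙs + ωₙ²: ωₙ = √15 ≈ 3.873 rad/s and ζ = 5/(2·√15) ≈ 0.6455.
ζωₙ = 5/2 = 2.5, so ω_d = ωₙ√(1−ζ²) = √(ωₙ² − (ζωₙ)²) = √(15 − 2.5²) = √8.75 ≈ 2.958 rad/s.
t_p = π/ω_d = π/2.958 ≈ 1.062 s.

t_p ≈ 1.062 s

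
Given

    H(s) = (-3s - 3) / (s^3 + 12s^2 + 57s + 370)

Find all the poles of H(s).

The poles are the roots of the denominator s^3 + 12s^2 + 57s + 370 = 0.
Trying s = -10: the polynomial evaluates to 0, so (s + 10) is a factor.
Dividing out leaves s^2 + 2s + 37 = 0.
The quadratic formula then gives s = -1 ± 6j.

s = -1 + 6j, -1 - 6j, -10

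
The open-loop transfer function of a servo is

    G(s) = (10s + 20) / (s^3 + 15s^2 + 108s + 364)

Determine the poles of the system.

s = -4 ± 6j, -7

The poles are the roots of the denominator s^3 + 15s^2 + 108s + 364 = 0.
Trying s = -7: the polynomial evaluates to 0, so (s + 7) is a factor.
Dividing out leaves s^2 + 8s + 52 = 0.
The quadratic formula then gives s = -4 ± 6j.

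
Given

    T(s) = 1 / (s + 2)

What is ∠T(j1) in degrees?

At s = j1: numerator = 1, denominator = 2 + j1.
∠T = ∠num − ∠den = 0° − (26.565°) = -26.57°.

∠T(j1) ≈ -26.57°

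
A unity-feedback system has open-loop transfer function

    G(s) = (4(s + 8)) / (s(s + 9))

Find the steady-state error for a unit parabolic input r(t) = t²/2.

G(s) has one pole at the origin.
This is a Type 1 system; Ka = lim_{s→0} s^2·G(s) = 0, so the steady-state error for a parabola input is infinite.

e_ss = ∞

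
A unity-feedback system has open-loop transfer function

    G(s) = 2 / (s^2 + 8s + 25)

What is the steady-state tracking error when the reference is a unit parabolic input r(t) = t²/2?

G(s) has no poles at the origin.
This is a Type 0 system; Ka = lim_{s→0} s^2·G(s) = 0, so the steady-state error for a parabola input is infinite.

e_ss = ∞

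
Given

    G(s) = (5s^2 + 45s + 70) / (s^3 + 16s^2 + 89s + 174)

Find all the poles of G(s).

The poles are the roots of the denominator s^3 + 16s^2 + 89s + 174 = 0.
Trying s = -6: the polynomial evaluates to 0, so (s + 6) is a factor.
Dividing out leaves s^2 + 10s + 29 = 0.
The quadratic formula then gives s = -5 ± 2j.

s = -5 ± 2j, -6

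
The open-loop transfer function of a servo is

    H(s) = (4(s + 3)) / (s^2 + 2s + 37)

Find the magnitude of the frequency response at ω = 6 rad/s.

|H(j6)| ≈ 2.228

Substitute s = j6: numerator = 12 + j24, denominator = 1 + j12.
|H(j6)| = |12 + j24| / |1 + j12| = 26.833 / 12.042 ≈ 2.228.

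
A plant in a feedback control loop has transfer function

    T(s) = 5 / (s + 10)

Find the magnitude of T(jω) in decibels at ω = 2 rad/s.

Substitute s = j2: numerator = 5, denominator = 10 + j2.
|T(j2)| = |5| / |10 + j2| = 5 / 10.198 ≈ 0.4903.
In decibels: 20·log₁₀(0.4903) ≈ -6.19 dB.

|T(j2)|_dB ≈ -6.19 dB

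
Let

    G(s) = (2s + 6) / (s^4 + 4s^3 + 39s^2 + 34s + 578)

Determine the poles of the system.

s = 1 + 4j, 1 - 4j, -3 + 5j, -3 - 5j

The poles are the roots of the denominator s^4 + 4s^3 + 39s^2 + 34s + 578 = 0.
No real roots exist; factor into two real quadratics: (s^2 - 2s + 17)(s^2 + 6s + 34) = 0.
Each quadratic gives a conjugate pair via the quadratic formula.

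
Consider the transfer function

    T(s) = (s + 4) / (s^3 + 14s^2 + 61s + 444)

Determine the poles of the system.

The poles are the roots of the denominator s^3 + 14s^2 + 61s + 444 = 0.
Trying s = -12: the polynomial evaluates to 0, so (s + 12) is a factor.
Dividing out leaves s^2 + 2s + 37 = 0.
The quadratic formula then gives s = -1 ± 6j.

s = -1 ± 6j, -12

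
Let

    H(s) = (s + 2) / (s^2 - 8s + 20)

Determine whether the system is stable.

The denominator s^2 - 8s + 20 factors as (s^2 - 8s + 20), giving poles at s = 4 + 2j, 4 - 2j.
Since the pole(s) at s = 4 ± 2j lie in the right half-plane, the system is unstable.

unstable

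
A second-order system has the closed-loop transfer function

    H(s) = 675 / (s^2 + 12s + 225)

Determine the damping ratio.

ζ = 0.4

Compare the denominator to the standard form s^2 + 2ζωₙs + ωₙ².
ωₙ² = 225, so ωₙ = 15 rad/s.
2ζωₙ = 12, so ζ = 12/(2·15) = 0.4.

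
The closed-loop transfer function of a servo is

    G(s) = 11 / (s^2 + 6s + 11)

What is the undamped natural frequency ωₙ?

Compare the denominator to the standard form s^2 + 2ζωₙs + ωₙ².
ωₙ² = 11, so ωₙ = √11 ≈ 3.317 rad/s.

ωₙ ≈ 3.317 rad/s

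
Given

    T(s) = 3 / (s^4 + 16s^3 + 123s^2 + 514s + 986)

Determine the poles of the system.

The poles are the roots of the denominator s^4 + 16s^3 + 123s^2 + 514s + 986 = 0.
No real roots exist; factor into two real quadratics: (s^2 + 10s + 29)(s^2 + 6s + 34) = 0.
Each quadratic gives a conjugate pair via the quadratic formula.

s = -5 ± 2j, -3 ± 5j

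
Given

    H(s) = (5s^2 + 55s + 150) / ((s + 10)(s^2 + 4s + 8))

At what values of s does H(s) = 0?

s = -5, -6

Set the numerator to zero: 5s^2 + 55s + 150 = 0, i.e. 5·(s^2 + 11s + 30) = 0.
Factoring: (s + 5)(s + 6) = 0.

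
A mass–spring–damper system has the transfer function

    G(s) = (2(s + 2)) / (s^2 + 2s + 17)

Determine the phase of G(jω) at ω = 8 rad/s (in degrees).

At s = j8: numerator = 4 + j16, denominator = -47 + j16.
∠G = ∠num − ∠den = 75.964° − (161.20°) = -85.24°.

∠G(j8) ≈ -85.24°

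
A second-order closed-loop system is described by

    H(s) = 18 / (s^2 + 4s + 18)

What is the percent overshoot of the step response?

%OS ≈ 18.7%

Comparing s^2 + 4s + 18 to s^2 + 2ζωₙs + ωₙ²: ωₙ = √18 ≈ 4.243 rad/s and ζ = 4/(2·√18) ≈ 0.4714.
%OS = 100·exp(−πζ/√(1−ζ²)) = 100·exp(−π·0.4714/√(1−0.4714²)) ≈ 18.7%.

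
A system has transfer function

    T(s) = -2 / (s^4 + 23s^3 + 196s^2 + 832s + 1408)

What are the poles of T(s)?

The poles are the roots of the denominator s^4 + 23s^3 + 196s^2 + 832s + 1408 = 0.
Trying s = -4: the polynomial evaluates to 0, so (s + 4) is a factor.
Dividing out leaves s^3 + 19s^2 + 120s + 352 = 0.
This factors further as (s^2 + 8s + 32)(s + 11) = 0.

s = -4 ± 4j, -4, -11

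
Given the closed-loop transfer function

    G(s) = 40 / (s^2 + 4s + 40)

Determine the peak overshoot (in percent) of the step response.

Comparing s^2 + 4s + 40 to s^2 + 2ζωₙs + ωₙ²: ωₙ = √40 ≈ 6.325 rad/s and ζ = 4/(2·√40) ≈ 0.3162.
%OS = 100·exp(−πζ/√(1−ζ²)) = 100·exp(−π·0.3162/√(1−0.3162²)) ≈ 35.1%.

%OS ≈ 35.1%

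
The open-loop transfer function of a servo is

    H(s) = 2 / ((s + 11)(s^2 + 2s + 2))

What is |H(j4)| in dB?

Substitute s = j4: numerator = 2, denominator = -186 + j32.
|H(j4)| = |2| / |-186 + j32| = 2 / 188.73 ≈ 0.01060.
In decibels: 20·log₁₀(0.01060) ≈ -39.5 dB.

|H(j4)|_dB ≈ -39.5 dB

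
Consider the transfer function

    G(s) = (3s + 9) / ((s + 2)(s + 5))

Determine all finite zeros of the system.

s = -3

Set the numerator to zero: 3s + 9 = 0, i.e. 3·(s + 3) = 0.
So s = -3.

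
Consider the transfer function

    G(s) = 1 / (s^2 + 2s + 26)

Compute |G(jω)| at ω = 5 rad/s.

|G(j5)| ≈ 0.09950

Substitute s = j5: numerator = 1, denominator = 1 + j10.
|G(j5)| = |1| / |1 + j10| = 1 / 10.050 ≈ 0.09950.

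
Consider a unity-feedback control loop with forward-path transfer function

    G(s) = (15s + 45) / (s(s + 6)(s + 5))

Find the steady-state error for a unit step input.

e_ss = 0

G(s) has one pole at the origin.
This is a Type 1 system; for a step input the steady-state error is zero.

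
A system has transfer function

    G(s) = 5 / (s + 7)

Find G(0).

G(0) = 5/7 ≈ 0.7143

Set s = 0: G(0) = (5) / (7) = 5/7.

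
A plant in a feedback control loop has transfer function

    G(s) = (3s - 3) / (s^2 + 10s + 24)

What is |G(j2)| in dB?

Substitute s = j2: numerator = -3 + j6, denominator = 20 + j20.
|G(j2)| = |-3 + j6| / |20 + j20| = 6.7082 / 28.284 ≈ 0.2372.
In decibels: 20·log₁₀(0.2372) ≈ -12.5 dB.

|G(j2)|_dB ≈ -12.5 dB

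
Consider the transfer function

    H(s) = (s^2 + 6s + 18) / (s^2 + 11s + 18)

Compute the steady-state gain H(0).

H(0) = 1

Set s = 0: H(0) = (18) / (18) = 1.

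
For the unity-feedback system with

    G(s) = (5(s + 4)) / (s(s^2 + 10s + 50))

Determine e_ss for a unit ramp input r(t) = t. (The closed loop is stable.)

G(s) has one pole at the origin.
This is a Type 1 system. Kv = lim_{s→0} s·G(s) = 20/50 = 2/5.
e_ss = 1/Kv = 1/(2/5) = 5/2 ≈ 2.500.

e_ss = 2.500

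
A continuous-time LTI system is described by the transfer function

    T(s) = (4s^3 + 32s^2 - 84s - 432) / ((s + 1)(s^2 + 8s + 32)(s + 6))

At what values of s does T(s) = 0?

s = -9, 4, -3

Set the numerator to zero: 4s^3 + 32s^2 - 84s - 432 = 0, i.e. 4·(s^3 + 8s^2 - 21s - 108) = 0.
Factoring: (s + 9)(s - 4)(s + 3) = 0.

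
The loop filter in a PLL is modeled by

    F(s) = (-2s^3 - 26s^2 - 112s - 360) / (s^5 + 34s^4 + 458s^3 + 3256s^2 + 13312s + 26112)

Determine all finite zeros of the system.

Set the numerator to zero: -2s^3 - 26s^2 - 112s - 360 = 0, i.e. -2·(s^3 + 13s^2 + 56s + 180) = 0.
Factoring: (s + 9)(s^2 + 4s + 20) = 0.

s = -9, -2 + 4j, -2 - 4j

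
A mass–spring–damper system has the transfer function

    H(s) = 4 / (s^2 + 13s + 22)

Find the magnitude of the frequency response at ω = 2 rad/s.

|H(j2)| ≈ 0.1265

Substitute s = j2: numerator = 4, denominator = 18 + j26.
|H(j2)| = |4| / |18 + j26| = 4 / 31.623 ≈ 0.1265.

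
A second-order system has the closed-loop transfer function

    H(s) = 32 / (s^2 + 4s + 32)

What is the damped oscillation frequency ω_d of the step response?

Comparing s^2 + 4s + 32 to s^2 + 2ζωₙs + ωₙ²: ωₙ = √32 ≈ 5.657 rad/s and ζ = 4/(2·√32) ≈ 0.3536.
ζωₙ = 4/2 = 2, so ω_d = ωₙ√(1−ζ²) = √(ωₙ² − (ζωₙ)²) = √(32 − 2²) = √28 ≈ 5.292 rad/s.

ω_d ≈ 5.292 rad/s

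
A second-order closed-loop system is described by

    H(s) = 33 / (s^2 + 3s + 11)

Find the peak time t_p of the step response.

t_p ≈ 1.062 s

Comparing s^2 + 3s + 11 to s^2 + 2ζωₙs + ωₙ²: ωₙ = √11 ≈ 3.317 rad/s and ζ = 3/(2·√11) ≈ 0.4523.
ζωₙ = 3/2 = 1.5, so ω_d = ωₙ√(1−ζ²) = √(ωₙ² − (ζωₙ)²) = √(11 − 1.5²) = √8.75 ≈ 2.958 rad/s.
t_p = π/ω_d = π/2.958 ≈ 1.062 s.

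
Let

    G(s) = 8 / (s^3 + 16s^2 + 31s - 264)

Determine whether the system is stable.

unstable

The denominator s^3 + 16s^2 + 31s - 264 factors as (s + 8)(s + 11)(s - 3), giving poles at s = -8, -11, 3.
Since the pole(s) at s = 3 lie in the right half-plane, the system is unstable.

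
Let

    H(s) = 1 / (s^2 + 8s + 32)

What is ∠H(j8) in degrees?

∠H(j8) ≈ -116.6°

At s = j8: numerator = 1, denominator = -32 + j64.
∠H = ∠num − ∠den = 0° − (116.57°) = -116.6°.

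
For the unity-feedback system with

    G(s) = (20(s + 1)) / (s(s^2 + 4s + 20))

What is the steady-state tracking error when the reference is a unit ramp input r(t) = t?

e_ss = 1

G(s) has one pole at the origin.
This is a Type 1 system. Kv = lim_{s→0} s·G(s) = 20/20 = 1.
e_ss = 1/Kv = 1/(1) = 1.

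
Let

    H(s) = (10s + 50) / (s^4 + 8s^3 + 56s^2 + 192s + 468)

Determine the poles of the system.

s = -3 + 3j, -3 - 3j, -1 + 5j, -1 - 5j

The poles are the roots of the denominator s^4 + 8s^3 + 56s^2 + 192s + 468 = 0.
No real roots exist; factor into two real quadratics: (s^2 + 6s + 18)(s^2 + 2s + 26) = 0.
Each quadratic gives a conjugate pair via the quadratic formula.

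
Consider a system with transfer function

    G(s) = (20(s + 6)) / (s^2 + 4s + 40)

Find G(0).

At s = 0 each factor (s + a) contributes a and each (s^2 + bs + c) contributes c.
G(0) = 20·(6) / ((40)) = 120/40 = 3.

G(0) = 3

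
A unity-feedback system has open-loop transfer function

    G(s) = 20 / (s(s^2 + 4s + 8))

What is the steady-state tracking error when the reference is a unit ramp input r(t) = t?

G(s) has one pole at the origin.
This is a Type 1 system. Kv = lim_{s→0} s·G(s) = 20/8 = 5/2.
e_ss = 1/Kv = 1/(5/2) = 2/5 ≈ 0.4000.

e_ss = 0.4000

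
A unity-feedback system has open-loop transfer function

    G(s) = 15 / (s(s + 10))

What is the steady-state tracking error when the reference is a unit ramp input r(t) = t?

G(s) has one pole at the origin.
This is a Type 1 system. Kv = lim_{s→0} s·G(s) = 15/10 = 3/2.
e_ss = 1/Kv = 1/(3/2) = 2/3 ≈ 0.6667.

e_ss = 0.6667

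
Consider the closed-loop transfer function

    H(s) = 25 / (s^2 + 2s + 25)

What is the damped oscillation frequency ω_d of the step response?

Comparing s^2 + 2s + 25 to s^2 + 2ζωₙs + ωₙ²: ωₙ = 5 rad/s and ζ = 2/(2·5) = 0.2.
ζωₙ = 2/2 = 1, so ω_d = ωₙ√(1−ζ²) = √(ωₙ² − (ζωₙ)²) = √(25 − 1²) = √24 ≈ 4.899 rad/s.

ω_d ≈ 4.899 rad/s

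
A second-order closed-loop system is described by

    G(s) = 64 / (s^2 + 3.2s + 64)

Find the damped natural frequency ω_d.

Comparing s^2 + 3.2s + 64 to s^2 + 2ζωₙs + ωₙ²: ωₙ = 8 rad/s and ζ = 3.2/(2·8) = 0.2.
ζωₙ = 3.2/2 = 1.6, so ω_d = ωₙ√(1−ζ²) = √(ωₙ² − (ζωₙ)²) = √(64 − 1.6²) = √61.44 ≈ 7.838 rad/s.

ω_d ≈ 7.838 rad/s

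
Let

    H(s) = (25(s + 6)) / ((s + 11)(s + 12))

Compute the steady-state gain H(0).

At s = 0 each factor (s + a) contributes a and each (s^2 + bs + c) contributes c.
H(0) = 25·(6) / ((11) · (12)) = 150/132 = 25/22.

H(0) = 25/22 ≈ 1.136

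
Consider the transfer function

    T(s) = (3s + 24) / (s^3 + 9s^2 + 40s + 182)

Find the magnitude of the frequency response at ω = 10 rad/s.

|T(j10)| ≈ 0.04106

Substitute s = j10: numerator = 24 + j30, denominator = -718 - j600.
|T(j10)| = |24 + j30| / |-718 - j600| = 38.419 / 935.69 ≈ 0.04106.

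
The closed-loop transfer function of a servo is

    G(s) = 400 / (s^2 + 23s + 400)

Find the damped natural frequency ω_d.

Comparing s^2 + 23s + 400 to s^2 + 2ζωₙs + ωₙ²: ωₙ = 20 rad/s and ζ = 23/(2·20) = 0.575.
ζωₙ = 23/2 = 11.5, so ω_d = ωₙ√(1−ζ²) = √(ωₙ² − (ζωₙ)²) = √(400 − 11.5²) = √267.75 ≈ 16.36 rad/s.

ω_d ≈ 16.36 rad/s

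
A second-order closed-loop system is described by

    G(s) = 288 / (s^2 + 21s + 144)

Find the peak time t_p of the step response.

t_p ≈ 0.5408 s

Comparing s^2 + 21s + 144 to s^2 + 2ζωₙs + ωₙ²: ωₙ = 12 rad/s and ζ = 21/(2·12) = 0.875.
ζωₙ = 21/2 = 10.5, so ω_d = ωₙ√(1−ζ²) = √(ωₙ² − (ζωₙ)²) = √(144 − 10.5²) = √33.75 ≈ 5.809 rad/s.
t_p = π/ω_d = π/5.809 ≈ 0.5408 s.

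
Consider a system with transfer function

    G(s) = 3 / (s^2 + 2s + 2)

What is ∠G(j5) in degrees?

At s = j5: numerator = 3, denominator = -23 + j10.
∠G = ∠num − ∠den = 0° − (156.50°) = -156.5°.

∠G(j5) ≈ -156.5°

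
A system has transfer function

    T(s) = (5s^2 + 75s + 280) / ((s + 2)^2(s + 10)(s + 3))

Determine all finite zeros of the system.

Set the numerator to zero: 5s^2 + 75s + 280 = 0, i.e. 5·(s^2 + 15s + 56) = 0.
Factoring: (s + 7)(s + 8) = 0.

s = -7, -8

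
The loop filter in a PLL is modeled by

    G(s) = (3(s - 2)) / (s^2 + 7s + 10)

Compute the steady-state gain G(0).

Set s = 0: G(0) = (-6) / (10) = -3/5.

G(0) = -3/5 ≈ -0.6000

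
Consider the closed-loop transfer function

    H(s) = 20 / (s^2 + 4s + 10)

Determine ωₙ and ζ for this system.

ωₙ ≈ 3.162 rad/s, ζ ≈ 0.6325

Compare the denominator to the standard form s^2 + 2ζωₙs + ωₙ².
ωₙ² = 10, so ωₙ = √10 ≈ 3.162 rad/s.
2ζωₙ = 4, so ζ = 4/(2·√10) ≈ 0.6325.
With ζ = 0.6325 the response is underdamped.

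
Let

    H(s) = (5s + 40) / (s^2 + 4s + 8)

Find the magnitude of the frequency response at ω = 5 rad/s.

|H(j5)| ≈ 1.797

Substitute s = j5: numerator = 40 + j25, denominator = -17 + j20.
|H(j5)| = |40 + j25| / |-17 + j20| = 47.170 / 26.249 ≈ 1.797.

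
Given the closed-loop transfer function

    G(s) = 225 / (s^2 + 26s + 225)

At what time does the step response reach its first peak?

Comparing s^2 + 26s + 225 to s^2 + 2ζωₙs + ωₙ²: ωₙ = 15 rad/s and ζ = 26/(2·15) ≈ 0.8667.
ζωₙ = 26/2 = 13, so ω_d = ωₙ√(1−ζ²) = √(ωₙ² − (ζωₙ)²) = √(225 − 13²) = √56 ≈ 7.483 rad/s.
t_p = π/ω_d = π/7.483 ≈ 0.4198 s.

t_p ≈ 0.4198 s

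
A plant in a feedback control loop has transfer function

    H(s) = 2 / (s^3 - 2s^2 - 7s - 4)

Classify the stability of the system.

unstable

The denominator s^3 - 2s^2 - 7s - 4 factors as (s + 1)^2(s - 4), giving poles at s = -1, -1, 4.
Since the pole(s) at s = 4 lie in the right half-plane, the system is unstable.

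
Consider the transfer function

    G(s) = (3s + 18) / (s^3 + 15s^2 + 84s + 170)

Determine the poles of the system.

s = -5 ± 3j, -5

The poles are the roots of the denominator s^3 + 15s^2 + 84s + 170 = 0.
Trying s = -5: the polynomial evaluates to 0, so (s + 5) is a factor.
Dividing out leaves s^2 + 10s + 34 = 0.
The quadratic formula then gives s = -5 ± 3j.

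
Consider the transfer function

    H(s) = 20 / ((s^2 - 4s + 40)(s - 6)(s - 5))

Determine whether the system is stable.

unstable

The poles can be read from the denominator factors: s = 2 ± 6j, 6, 5.
Since the pole(s) at s = 2 ± 6j, 6, 5 lie in the right half-plane, the system is unstable.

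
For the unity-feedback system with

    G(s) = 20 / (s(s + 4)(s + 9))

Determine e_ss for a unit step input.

G(s) has one pole at the origin.
This is a Type 1 system; for a step input the steady-state error is zero.

e_ss = 0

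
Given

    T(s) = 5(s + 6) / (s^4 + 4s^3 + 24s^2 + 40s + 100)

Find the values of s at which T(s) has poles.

The poles are the roots of the denominator s^4 + 4s^3 + 24s^2 + 40s + 100 = 0.
No real roots exist; factor into two real quadratics: (s^2 + 2s + 10)(s^2 + 2s + 10) = 0.
Each quadratic gives a conjugate pair via the quadratic formula.

s = -1 + 3j, -1 - 3j, -1 + 3j, -1 - 3j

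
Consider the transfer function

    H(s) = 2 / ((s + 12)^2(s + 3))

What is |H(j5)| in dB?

|H(j5)|_dB ≈ -53.9 dB

Substitute s = j5: numerator = 2, denominator = -243 + j955.
|H(j5)| = |2| / |-243 + j955| = 2 / 985.43 ≈ 0.002030.
In decibels: 20·log₁₀(0.002030) ≈ -53.9 dB.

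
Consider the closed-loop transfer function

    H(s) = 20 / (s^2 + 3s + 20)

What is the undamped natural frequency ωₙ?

ωₙ ≈ 4.472 rad/s

Compare the denominator to the standard form s^2 + 2ζωₙs + ωₙ².
ωₙ² = 20, so ωₙ = √20 ≈ 4.472 rad/s.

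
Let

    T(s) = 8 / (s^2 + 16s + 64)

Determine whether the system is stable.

The denominator s^2 + 16s + 64 factors as (s + 8)^2, giving poles at s = -8, -8.
Since all poles lie strictly in the left half-plane, the system is stable.

stable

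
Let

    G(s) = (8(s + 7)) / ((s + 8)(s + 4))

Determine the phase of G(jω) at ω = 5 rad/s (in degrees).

At s = j5: numerator = 56 + j40, denominator = 7 + j60.
∠G = ∠num − ∠den = 35.538° − (83.346°) = -47.81°.

∠G(j5) ≈ -47.81°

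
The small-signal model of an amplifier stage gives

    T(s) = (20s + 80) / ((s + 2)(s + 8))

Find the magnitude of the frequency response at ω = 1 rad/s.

Substitute s = j1: numerator = 80 + j20, denominator = 15 + j10.
|T(j1)| = |80 + j20| / |15 + j10| = 82.462 / 18.028 ≈ 4.574.

|T(j1)| ≈ 4.574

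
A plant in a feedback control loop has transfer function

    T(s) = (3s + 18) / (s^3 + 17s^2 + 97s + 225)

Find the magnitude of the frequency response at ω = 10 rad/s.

Substitute s = j10: numerator = 18 + j30, denominator = -1475 - j30.
|T(j10)| = |18 + j30| / |-1475 - j30| = 34.986 / 1475.3 ≈ 0.02371.

|T(j10)| ≈ 0.02371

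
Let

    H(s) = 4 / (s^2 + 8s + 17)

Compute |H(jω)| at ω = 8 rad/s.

|H(j8)| ≈ 0.05038

Substitute s = j8: numerator = 4, denominator = -47 + j64.
|H(j8)| = |4| / |-47 + j64| = 4 / 79.404 ≈ 0.05038.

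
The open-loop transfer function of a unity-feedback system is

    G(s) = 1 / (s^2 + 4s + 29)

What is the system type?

Type 0

The denominator has no factor of s at the origin — no free integrator — so this is a Type 0 system.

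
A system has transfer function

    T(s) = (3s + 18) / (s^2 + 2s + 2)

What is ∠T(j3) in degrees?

At s = j3: numerator = 18 + j9, denominator = -7 + j6.
∠T = ∠num − ∠den = 26.565° − (139.40°) = -112.8°.

∠T(j3) ≈ -112.8°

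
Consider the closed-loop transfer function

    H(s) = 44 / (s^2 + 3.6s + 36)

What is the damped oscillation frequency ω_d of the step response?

Comparing s^2 + 3.6s + 36 to s^2 + 2ζωₙs + ωₙ²: ωₙ = 6 rad/s and ζ = 3.6/(2·6) = 0.3.
ζωₙ = 3.6/2 = 1.8, so ω_d = ωₙ√(1−ζ²) = √(ωₙ² − (ζωₙ)²) = √(36 − 1.8²) = √32.76 ≈ 5.724 rad/s.

ω_d ≈ 5.724 rad/s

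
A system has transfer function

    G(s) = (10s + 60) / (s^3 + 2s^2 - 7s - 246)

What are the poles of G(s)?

The poles are the roots of the denominator s^3 + 2s^2 - 7s - 246 = 0.
Trying s = 6: the polynomial evaluates to 0, so (s - 6) is a factor.
Dividing out leaves s^2 + 8s + 41 = 0.
The quadratic formula then gives s = -4 ± 5j.

s = 6, -4 ± 5j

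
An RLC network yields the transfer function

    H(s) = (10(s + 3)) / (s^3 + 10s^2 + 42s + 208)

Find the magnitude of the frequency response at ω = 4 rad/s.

Substitute s = j4: numerator = 30 + j40, denominator = 48 + j104.
|H(j4)| = |30 + j40| / |48 + j104| = 50 / 114.54 ≈ 0.4365.

|H(j4)| ≈ 0.4365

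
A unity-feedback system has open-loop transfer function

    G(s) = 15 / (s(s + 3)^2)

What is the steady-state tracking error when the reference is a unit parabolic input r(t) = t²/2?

G(s) has one pole at the origin.
This is a Type 1 system; Ka = lim_{s→0} s^2·G(s) = 0, so the steady-state error for a parabola input is infinite.

e_ss = ∞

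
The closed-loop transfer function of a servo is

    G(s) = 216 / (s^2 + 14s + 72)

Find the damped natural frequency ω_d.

ω_d ≈ 4.796 rad/s

Comparing s^2 + 14s + 72 to s^2 + 2ζωₙs + ωₙ²: ωₙ = √72 ≈ 8.485 rad/s and ζ = 14/(2·√72) ≈ 0.8250.
ζωₙ = 14/2 = 7, so ω_d = ωₙ√(1−ζ²) = √(ωₙ² − (ζωₙ)²) = √(72 − 7²) = √23 ≈ 4.796 rad/s.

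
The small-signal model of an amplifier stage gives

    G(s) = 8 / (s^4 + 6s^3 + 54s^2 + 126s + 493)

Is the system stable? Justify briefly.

stable

The denominator s^4 + 6s^3 + 54s^2 + 126s + 493 factors as (s^2 + 2s + 17)(s^2 + 4s + 29), giving poles at s = -1 + 4j, -1 - 4j, -2 + 5j, -2 - 5j.
Since all poles lie strictly in the left half-plane, the system is stable.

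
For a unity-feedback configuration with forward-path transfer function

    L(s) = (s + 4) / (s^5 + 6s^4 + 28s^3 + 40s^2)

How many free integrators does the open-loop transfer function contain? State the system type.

Type 2

Factor s from the denominator: s^5 + 6s^4 + 28s^3 + 40s^2 = s^2·(s^3 + 6s^2 + 28s + 40).
There are 2 poles at the origin, so the system is Type 2.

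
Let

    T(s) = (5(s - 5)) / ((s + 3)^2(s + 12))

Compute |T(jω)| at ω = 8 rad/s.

|T(j8)| ≈ 0.04480

Substitute s = j8: numerator = -25 + j40, denominator = -1044 + j136.
|T(j8)| = |-25 + j40| / |-1044 + j136| = 47.170 / 1052.8 ≈ 0.04480.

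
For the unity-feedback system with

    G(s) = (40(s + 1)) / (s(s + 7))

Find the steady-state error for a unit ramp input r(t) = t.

G(s) has one pole at the origin.
This is a Type 1 system. Kv = lim_{s→0} s·G(s) = 40/7.
e_ss = 1/Kv = 1/(40/7) = 7/40 ≈ 0.1750.

e_ss = 0.1750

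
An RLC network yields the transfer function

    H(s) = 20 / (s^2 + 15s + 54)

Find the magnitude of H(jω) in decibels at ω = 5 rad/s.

Substitute s = j5: numerator = 20, denominator = 29 + j75.
|H(j5)| = |20| / |29 + j75| = 20 / 80.411 ≈ 0.2487.
In decibels: 20·log₁₀(0.2487) ≈ -12.1 dB.

|H(j5)|_dB ≈ -12.1 dB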